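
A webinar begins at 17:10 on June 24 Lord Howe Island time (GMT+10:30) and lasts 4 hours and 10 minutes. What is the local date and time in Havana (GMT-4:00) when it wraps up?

06:50 on June 24

Havana is 14:30 behind Lord Howe Island.
After 4 hours and 10 minutes it is 21:20 in Lord Howe Island.
Shift by the zone difference: 21:20 − 14:30 = 06:50 on Jun 24 in Havana.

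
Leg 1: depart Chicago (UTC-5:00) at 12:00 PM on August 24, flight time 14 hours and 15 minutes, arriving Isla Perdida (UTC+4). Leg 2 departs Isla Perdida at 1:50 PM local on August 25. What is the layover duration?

Convert departure to UTC: 12:00 PM + 5:00 = 5:00 PM UTC on Aug 24.
Add 14 hours and 15 minutes flight time → 7:15 AM UTC (Aug 25).
Isla Perdida is UTC+4:00, so local arrival = 7:15 AM + 4:00 = 11:15 AM on Aug 25.
Layover = 1:50 PM − 11:15 AM = 2 hours 35 minutes.

2 hours 35 minutes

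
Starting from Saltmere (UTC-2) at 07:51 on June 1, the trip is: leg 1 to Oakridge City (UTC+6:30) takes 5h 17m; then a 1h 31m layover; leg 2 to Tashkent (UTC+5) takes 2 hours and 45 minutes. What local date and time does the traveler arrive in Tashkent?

Convert departure to UTC: 07:51 + 2:00 = 09:51 UTC on Jun 1.
Add 5 hours 17 minutes leg 1 → 15:08 UTC.
Add 1 hour 31 minutes layover in Oakridge City → 16:39 UTC.
Add 2 hours 45 minutes leg 2 → 19:24 UTC.
Tashkent is UTC+5:00, so local arrival = 19:24 + 5:00 = 00:24 on Jun 2.

00:24 on Jun 2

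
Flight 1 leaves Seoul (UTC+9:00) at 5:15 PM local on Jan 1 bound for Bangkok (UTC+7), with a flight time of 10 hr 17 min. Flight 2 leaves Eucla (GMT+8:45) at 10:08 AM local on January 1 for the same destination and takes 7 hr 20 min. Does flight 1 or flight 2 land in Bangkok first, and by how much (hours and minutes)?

the second, by 9 hours 49 minutes

Flight 1 in UTC: 5:15 PM − 9:00 = 8:15 AM on Jan 1.
+10 hours 17 minutes → arrive 6:32 PM UTC on Jan 1.
Flight 2 in UTC: 10:08 AM − 8:45 = 1:23 AM on Jan 1.
+7 hours 20 minutes → arrive 8:43 AM UTC on Jan 1.
Flight 2 lands earlier by 9 hours 49 minutes.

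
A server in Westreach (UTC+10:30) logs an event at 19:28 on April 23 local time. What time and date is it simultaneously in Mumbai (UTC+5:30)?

In UTC: 19:28 − 10:30 = 08:58 on Apr 23.
Mumbai is UTC+5:30: 08:58 + 5:30 = 14:28 on Apr 23.

14:28 on Apr 23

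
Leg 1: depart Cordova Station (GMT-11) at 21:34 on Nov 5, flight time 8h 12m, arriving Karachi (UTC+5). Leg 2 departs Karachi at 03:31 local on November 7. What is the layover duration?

5 hours 45 minutes

Convert departure to UTC: 21:34 + 11:00 = 08:34 UTC on Nov 6.
Add 8 hours 12 minutes flight time → 16:46 UTC.
Karachi is UTC+5:00, so local arrival = 16:46 + 5:00 = 21:46 on Nov 6.
Layover = 03:31 − 21:46 (+1 day) = 5 hours 45 minutes.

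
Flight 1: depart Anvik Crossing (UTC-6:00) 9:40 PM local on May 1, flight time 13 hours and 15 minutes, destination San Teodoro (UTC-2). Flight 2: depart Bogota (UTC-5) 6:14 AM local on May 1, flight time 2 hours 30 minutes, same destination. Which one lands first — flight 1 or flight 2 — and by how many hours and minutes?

Flight 1 in UTC: 9:40 PM + 6:00 = 3:40 AM on May 2.
+13 hours 15 minutes → arrive 4:55 PM UTC on May 2.
Flight 2 in UTC: 6:14 AM + 5:00 = 11:14 AM on May 1.
+2 hours 30 minutes → arrive 1:44 PM UTC on May 1.
Flight 2 lands earlier by 27 hours 11 minutes.

the second, by 27 hours 11 minutes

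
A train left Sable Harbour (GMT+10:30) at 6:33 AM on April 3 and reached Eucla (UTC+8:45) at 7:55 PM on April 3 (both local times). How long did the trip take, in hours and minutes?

Departure in UTC: 6:33 AM − 10:30 = 8:03 PM on Apr 2.
Arrival in UTC: 7:55 PM − 8:45 = 11:10 AM on Apr 3.
Elapsed = 11:10 AM − 8:03 PM (+1 day) = 15 hours 7 minutes.

15 hours 7 minutes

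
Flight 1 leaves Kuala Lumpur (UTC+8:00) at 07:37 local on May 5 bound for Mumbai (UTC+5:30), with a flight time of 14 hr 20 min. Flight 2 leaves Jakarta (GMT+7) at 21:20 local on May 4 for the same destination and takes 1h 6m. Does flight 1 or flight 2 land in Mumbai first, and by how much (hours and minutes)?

the second, by 22 hours 31 minutes

Flight 1 in UTC: 07:37 − 8:00 = 23:37 on May 4.
+14 hours 20 minutes → arrive 13:57 UTC on May 5.
Flight 2 in UTC: 21:20 − 7:00 = 14:20 on May 4.
+1 hour and 6 minutes → arrive 15:26 UTC on May 4.
Flight 2 lands earlier by 22 hours 31 minutes.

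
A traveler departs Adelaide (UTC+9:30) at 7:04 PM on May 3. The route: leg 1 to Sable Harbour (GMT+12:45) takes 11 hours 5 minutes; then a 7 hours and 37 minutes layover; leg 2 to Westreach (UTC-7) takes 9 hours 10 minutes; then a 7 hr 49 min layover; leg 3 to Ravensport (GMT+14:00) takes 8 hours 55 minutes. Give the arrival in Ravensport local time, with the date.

Convert departure to UTC: 7:04 PM − 9:30 = 9:34 AM UTC on May 3.
Add 11 hours 5 minutes leg 1 → 8:39 PM UTC.
Add 7 hours and 37 minutes layover in Sable Harbour → 4:16 AM UTC (May 4).
Add 9 hours 10 minutes leg 2 → 1:26 PM UTC.
Add 7 hours and 49 minutes layover in Westreach → 9:15 PM UTC.
Add 8 hours 55 minutes leg 3 → 6:10 AM UTC (May 5).
Ravensport is UTC+14:00, so local arrival = 6:10 AM + 14:00 = 8:10 PM on May 5.

8:10 PM on May 5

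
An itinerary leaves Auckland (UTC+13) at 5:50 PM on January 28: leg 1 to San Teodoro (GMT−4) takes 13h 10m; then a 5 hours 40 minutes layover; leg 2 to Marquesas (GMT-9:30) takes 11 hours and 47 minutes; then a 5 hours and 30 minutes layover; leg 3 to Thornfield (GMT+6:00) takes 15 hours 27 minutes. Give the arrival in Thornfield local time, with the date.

2:24 PM on January 30

Convert departure to UTC: 5:50 PM − 13:00 = 4:50 AM UTC on Jan 28.
Add 13 hours 10 minutes leg 1 → 6:00 PM UTC.
Add 5 hours and 40 minutes layover in San Teodoro → 11:40 PM UTC.
Add 11 hours and 47 minutes leg 2 → 11:27 AM UTC (Jan 29).
Add 5 hours and 30 minutes layover in Marquesas → 4:57 PM UTC.
Add 15 hours and 27 minutes leg 3 → 8:24 AM UTC (Jan 30).
Thornfield is UTC+6:00, so local arrival = 8:24 AM + 6:00 = 2:24 PM on Jan 30.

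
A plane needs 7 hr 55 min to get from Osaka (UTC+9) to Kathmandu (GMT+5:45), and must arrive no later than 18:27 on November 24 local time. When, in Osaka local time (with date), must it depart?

13:47 on Nov 24

Target arrival in UTC: 18:27 − 5:45 = 12:42 on Nov 24.
Subtract 7 hours and 55 minutes → departure 04:47 UTC on Nov 24.
Osaka is UTC+9:00: 04:47 + 9:00 = 13:47 on Nov 24.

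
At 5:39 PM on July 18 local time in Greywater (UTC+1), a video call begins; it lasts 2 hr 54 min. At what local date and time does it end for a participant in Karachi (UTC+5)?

Convert start to UTC: 5:39 PM − 1:00 = 4:39 PM UTC on Jul 18.
Add 2 hours 54 minutes duration → 7:33 PM UTC.
Karachi is UTC+5:00, so local end time = 7:33 PM + 5:00 = 12:33 AM on Jul 19.

12:33 AM on July 19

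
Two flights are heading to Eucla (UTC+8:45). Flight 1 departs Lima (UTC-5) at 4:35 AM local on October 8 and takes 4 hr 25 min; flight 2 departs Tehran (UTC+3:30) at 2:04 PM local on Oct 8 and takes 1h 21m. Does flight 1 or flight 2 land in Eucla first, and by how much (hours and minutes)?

Flight 1 in UTC: 4:35 AM + 5:00 = 9:35 AM on Oct 8.
+4 hours 25 minutes → arrive 2:00 PM UTC on Oct 8.
Flight 2 in UTC: 2:04 PM − 3:30 = 10:34 AM on Oct 8.
+1 hour 21 minutes → arrive 11:55 AM UTC on Oct 8.
Flight 2 lands earlier by 2 hours 5 minutes.

the second, by 2 hours 5 minutes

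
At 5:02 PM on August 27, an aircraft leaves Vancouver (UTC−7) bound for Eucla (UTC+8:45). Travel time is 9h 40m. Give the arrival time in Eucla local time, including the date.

Convert departure to UTC: 5:02 PM + 7:00 = 12:02 AM UTC on Aug 28.
Add 9 hours and 40 minutes travel time → 9:42 AM UTC.
Eucla is UTC+8:45, so local arrival = 9:42 AM + 8:45 = 6:27 PM on Aug 28.

6:27 PM on Aug 28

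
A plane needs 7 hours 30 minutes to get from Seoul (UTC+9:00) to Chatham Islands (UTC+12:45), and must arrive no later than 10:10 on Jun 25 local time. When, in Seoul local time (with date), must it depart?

Target arrival in UTC: 10:10 − 12:45 = 21:25 on Jun 24.
Subtract 7 hours 30 minutes → departure 13:55 UTC on Jun 24.
Seoul is UTC+9:00: 13:55 + 9:00 = 22:55 on Jun 24.

22:55 on June 24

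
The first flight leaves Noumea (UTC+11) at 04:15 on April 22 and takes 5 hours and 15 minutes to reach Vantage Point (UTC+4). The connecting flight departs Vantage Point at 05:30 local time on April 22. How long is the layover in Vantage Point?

3 hours

Convert departure to UTC: 04:15 − 11:00 = 17:15 UTC on Apr 21.
Add 5 hours and 15 minutes flight time → 22:30 UTC.
Vantage Point is UTC+4:00, so local arrival = 22:30 + 4:00 = 02:30 on Apr 22.
Layover = 05:30 − 02:30 = 3 hours.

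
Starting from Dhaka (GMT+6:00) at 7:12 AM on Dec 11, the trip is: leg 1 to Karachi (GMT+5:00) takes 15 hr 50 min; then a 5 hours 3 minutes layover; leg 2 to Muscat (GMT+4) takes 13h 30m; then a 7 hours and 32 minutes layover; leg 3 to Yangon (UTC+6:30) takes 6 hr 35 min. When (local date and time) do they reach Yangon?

8:12 AM on December 13

Convert departure to UTC: 7:12 AM − 6:00 = 1:12 AM UTC on Dec 11.
Add 15 hours and 50 minutes leg 1 → 5:02 PM UTC.
Add 5 hours and 3 minutes layover in Karachi → 10:05 PM UTC.
Add 13 hours 30 minutes leg 2 → 11:35 AM UTC (Dec 12).
Add 7 hours 32 minutes layover in Muscat → 7:07 PM UTC.
Add 6 hours and 35 minutes leg 3 → 1:42 AM UTC (Dec 13).
Yangon is UTC+6:30, so local arrival = 1:42 AM + 6:30 = 8:12 AM on Dec 13.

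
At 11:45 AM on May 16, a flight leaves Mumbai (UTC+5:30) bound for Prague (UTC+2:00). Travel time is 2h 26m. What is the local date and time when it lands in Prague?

10:41 AM on May 16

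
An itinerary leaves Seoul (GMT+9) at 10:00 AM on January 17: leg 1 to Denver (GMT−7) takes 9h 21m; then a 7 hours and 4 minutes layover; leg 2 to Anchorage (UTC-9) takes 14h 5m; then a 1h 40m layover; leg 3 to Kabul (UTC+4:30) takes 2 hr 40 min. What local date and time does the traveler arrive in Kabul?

4:20 PM on Jan 18

Convert departure to UTC: 10:00 AM − 9:00 = 1:00 AM UTC on Jan 17.
Add 9 hours 21 minutes leg 1 → 10:21 AM UTC.
Add 7 hours and 4 minutes layover in Denver → 5:25 PM UTC.
Add 14 hours 5 minutes leg 2 → 7:30 AM UTC (Jan 18).
Add 1 hour 40 minutes layover in Anchorage → 9:10 AM UTC.
Add 2 hours and 40 minutes leg 3 → 11:50 AM UTC.
Kabul is UTC+4:30, so local arrival = 11:50 AM + 4:30 = 4:20 PM on Jan 18.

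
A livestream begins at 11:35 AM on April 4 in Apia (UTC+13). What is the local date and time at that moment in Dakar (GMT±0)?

In UTC: 11:35 AM − 13:00 = 10:35 PM on Apr 3.
Dakar is UTC+0, so it is 10:35 PM on Apr 3.

10:35 PM on Apr 3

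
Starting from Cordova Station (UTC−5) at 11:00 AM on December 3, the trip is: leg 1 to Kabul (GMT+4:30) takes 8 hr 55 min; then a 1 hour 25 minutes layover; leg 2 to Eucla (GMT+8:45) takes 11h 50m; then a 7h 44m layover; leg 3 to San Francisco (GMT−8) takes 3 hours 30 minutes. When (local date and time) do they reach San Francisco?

5:24 PM on December 4

Convert departure to UTC: 11:00 AM + 5:00 = 4:00 PM UTC on Dec 3.
Add 8 hours 55 minutes leg 1 → 12:55 AM UTC (Dec 4).
Add 1 hour 25 minutes layover in Kabul → 2:20 AM UTC.
Add 11 hours 50 minutes leg 2 → 2:10 PM UTC.
Add 7 hours and 44 minutes layover in Eucla → 9:54 PM UTC.
Add 3 hours 30 minutes leg 3 → 1:24 AM UTC (Dec 5).
San Francisco is UTC−8:00, so local arrival = 1:24 AM − 8:00 = 5:24 PM on Dec 4.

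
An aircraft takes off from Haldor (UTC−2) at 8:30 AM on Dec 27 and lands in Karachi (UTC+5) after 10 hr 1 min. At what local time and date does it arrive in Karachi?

1:31 AM on Dec 28

Convert departure to UTC: 8:30 AM + 2:00 = 10:30 AM UTC on Dec 27.
Add 10 hours and 1 minute travel time → 8:31 PM UTC.
Karachi is UTC+5:00, so local arrival = 8:31 PM + 5:00 = 1:31 AM on Dec 28.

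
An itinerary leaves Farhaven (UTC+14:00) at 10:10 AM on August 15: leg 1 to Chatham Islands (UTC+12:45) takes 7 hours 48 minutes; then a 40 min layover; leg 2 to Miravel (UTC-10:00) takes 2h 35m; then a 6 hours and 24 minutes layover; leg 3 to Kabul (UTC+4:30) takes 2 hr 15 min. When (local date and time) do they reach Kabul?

Convert departure to UTC: 10:10 AM − 14:00 = 8:10 PM UTC on Aug 14.
Add 7 hours 48 minutes leg 1 → 3:58 AM UTC (Aug 15).
Add 40 minutes layover in Chatham Islands → 4:38 AM UTC.
Add 2 hours and 35 minutes leg 2 → 7:13 AM UTC.
Add 6 hours and 24 minutes layover in Miravel → 1:37 PM UTC.
Add 2 hours 15 minutes leg 3 → 3:52 PM UTC.
Kabul is UTC+4:30, so local arrival = 3:52 PM + 4:30 = 8:22 PM on Aug 15.

8:22 PM on August 15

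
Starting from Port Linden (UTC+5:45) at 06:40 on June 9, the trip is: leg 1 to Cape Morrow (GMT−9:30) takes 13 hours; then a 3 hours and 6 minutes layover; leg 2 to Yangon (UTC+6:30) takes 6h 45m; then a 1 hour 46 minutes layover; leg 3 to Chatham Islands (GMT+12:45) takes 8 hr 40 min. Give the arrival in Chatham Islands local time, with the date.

Convert departure to UTC: 06:40 − 5:45 = 00:55 UTC on Jun 9.
Add 13 hours leg 1 → 13:55 UTC.
Add 3 hours 6 minutes layover in Cape Morrow → 17:01 UTC.
Add 6 hours and 45 minutes leg 2 → 23:46 UTC.
Add 1 hour and 46 minutes layover in Yangon → 01:32 UTC (Jun 10).
Add 8 hours and 40 minutes leg 3 → 10:12 UTC.
Chatham Islands is UTC+12:45, so local arrival = 10:12 + 12:45 = 22:57 on Jun 10.

22:57 on Jun 10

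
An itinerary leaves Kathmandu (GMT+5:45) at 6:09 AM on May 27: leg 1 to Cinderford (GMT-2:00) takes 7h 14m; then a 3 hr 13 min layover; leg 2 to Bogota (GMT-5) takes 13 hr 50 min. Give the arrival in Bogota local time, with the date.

7:41 PM on May 27

Convert departure to UTC: 6:09 AM − 5:45 = 12:24 AM UTC on May 27.
Add 7 hours and 14 minutes leg 1 → 7:38 AM UTC.
Add 3 hours 13 minutes layover in Cinderford → 10:51 AM UTC.
Add 13 hours 50 minutes leg 2 → 12:41 AM UTC (May 28).
Bogota is UTC−5:00, so local arrival = 12:41 AM − 5:00 = 7:41 PM on May 27.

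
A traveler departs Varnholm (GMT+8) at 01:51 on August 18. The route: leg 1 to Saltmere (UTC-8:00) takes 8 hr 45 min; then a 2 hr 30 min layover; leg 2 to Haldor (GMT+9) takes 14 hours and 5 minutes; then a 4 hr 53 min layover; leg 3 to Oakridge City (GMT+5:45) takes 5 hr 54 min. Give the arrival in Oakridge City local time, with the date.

Convert departure to UTC: 01:51 − 8:00 = 17:51 UTC on Aug 17.
Add 8 hours and 45 minutes leg 1 → 02:36 UTC (Aug 18).
Add 2 hours 30 minutes layover in Saltmere → 05:06 UTC.
Add 14 hours 5 minutes leg 2 → 19:11 UTC.
Add 4 hours 53 minutes layover in Haldor → 00:04 UTC (Aug 19).
Add 5 hours 54 minutes leg 3 → 05:58 UTC.
Oakridge City is UTC+5:45, so local arrival = 05:58 + 5:45 = 11:43 on Aug 19.

11:43 on August 19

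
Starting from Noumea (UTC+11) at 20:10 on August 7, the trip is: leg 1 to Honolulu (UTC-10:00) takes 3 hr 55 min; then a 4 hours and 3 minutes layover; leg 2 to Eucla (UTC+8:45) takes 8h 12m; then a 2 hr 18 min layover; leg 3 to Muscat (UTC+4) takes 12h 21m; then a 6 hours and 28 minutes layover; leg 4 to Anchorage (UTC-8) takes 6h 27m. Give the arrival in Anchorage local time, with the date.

Convert departure to UTC: 20:10 − 11:00 = 09:10 UTC on Aug 7.
Add 3 hours and 55 minutes leg 1 → 13:05 UTC.
Add 4 hours 3 minutes layover in Honolulu → 17:08 UTC.
Add 8 hours and 12 minutes leg 2 → 01:20 UTC (Aug 8).
Add 2 hours 18 minutes layover in Eucla → 03:38 UTC.
Add 12 hours and 21 minutes leg 3 → 15:59 UTC.
Add 6 hours and 28 minutes layover in Muscat → 22:27 UTC.
Add 6 hours 27 minutes leg 4 → 04:54 UTC (Aug 9).
Anchorage is UTC−8:00, so local arrival = 04:54 − 8:00 = 20:54 on Aug 8.

20:54 on August 8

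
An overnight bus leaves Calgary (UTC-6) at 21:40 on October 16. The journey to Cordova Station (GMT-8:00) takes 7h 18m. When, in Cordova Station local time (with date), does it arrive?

Convert departure to UTC: 21:40 + 6:00 = 03:40 UTC on Oct 17.
Add 7 hours 18 minutes travel time → 10:58 UTC.
Cordova Station is UTC−8:00, so local arrival = 10:58 − 8:00 = 02:58 on Oct 17.

02:58 on October 17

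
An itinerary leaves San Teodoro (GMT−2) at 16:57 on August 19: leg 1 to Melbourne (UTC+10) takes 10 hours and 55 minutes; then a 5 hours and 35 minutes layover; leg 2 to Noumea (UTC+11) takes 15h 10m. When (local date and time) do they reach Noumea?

13:37 on August 21

Convert departure to UTC: 16:57 + 2:00 = 18:57 UTC on Aug 19.
Add 10 hours and 55 minutes leg 1 → 05:52 UTC (Aug 20).
Add 5 hours 35 minutes layover in Melbourne → 11:27 UTC.
Add 15 hours 10 minutes leg 2 → 02:37 UTC (Aug 21).
Noumea is UTC+11:00, so local arrival = 02:37 + 11:00 = 13:37 on Aug 21.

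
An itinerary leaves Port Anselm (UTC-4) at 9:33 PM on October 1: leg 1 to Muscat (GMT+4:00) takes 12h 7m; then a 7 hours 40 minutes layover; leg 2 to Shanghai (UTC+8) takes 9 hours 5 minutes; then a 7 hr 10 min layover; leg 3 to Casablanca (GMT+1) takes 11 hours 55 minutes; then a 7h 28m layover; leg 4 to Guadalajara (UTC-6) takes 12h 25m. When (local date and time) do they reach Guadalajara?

Convert departure to UTC: 9:33 PM + 4:00 = 1:33 AM UTC on Oct 2.
Add 12 hours and 7 minutes leg 1 → 1:40 PM UTC.
Add 7 hours and 40 minutes layover in Muscat → 9:20 PM UTC.
Add 9 hours and 5 minutes leg 2 → 6:25 AM UTC (Oct 3).
Add 7 hours 10 minutes layover in Shanghai → 1:35 PM UTC.
Add 11 hours 55 minutes leg 3 → 1:30 AM UTC (Oct 4).
Add 7 hours 28 minutes layover in Casablanca → 8:58 AM UTC.
Add 12 hours and 25 minutes leg 4 → 9:23 PM UTC.
Guadalajara is UTC−6:00, so local arrival = 9:23 PM − 6:00 = 3:23 PM on Oct 4.

3:23 PM on October 4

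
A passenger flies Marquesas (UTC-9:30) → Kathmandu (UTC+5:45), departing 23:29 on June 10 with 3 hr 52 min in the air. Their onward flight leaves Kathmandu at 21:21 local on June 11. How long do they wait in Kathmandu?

Convert departure to UTC: 23:29 + 9:30 = 08:59 UTC on Jun 11.
Add 3 hours 52 minutes flight time → 12:51 UTC.
Kathmandu is UTC+5:45, so local arrival = 12:51 + 5:45 = 18:36 on Jun 11.
Layover = 21:21 − 18:36 = 2 hours 45 minutes.

2 hours 45 minutes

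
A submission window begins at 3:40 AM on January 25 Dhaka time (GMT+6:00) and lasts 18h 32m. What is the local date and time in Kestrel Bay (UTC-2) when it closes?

2:12 PM on Jan 25

Convert start to UTC: 3:40 AM − 6:00 = 9:40 PM UTC on Jan 24.
Add 18 hours and 32 minutes duration → 4:12 PM UTC (Jan 25).
Kestrel Bay is UTC−2:00, so local end time = 4:12 PM − 2:00 = 2:12 PM on Jan 25.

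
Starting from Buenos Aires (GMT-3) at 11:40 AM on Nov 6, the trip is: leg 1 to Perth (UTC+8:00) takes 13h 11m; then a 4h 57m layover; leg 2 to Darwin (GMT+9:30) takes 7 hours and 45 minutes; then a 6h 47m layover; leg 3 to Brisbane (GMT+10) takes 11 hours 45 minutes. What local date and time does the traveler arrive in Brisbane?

9:05 PM on November 8

Convert departure to UTC: 11:40 AM + 3:00 = 2:40 PM UTC on Nov 6.
Add 13 hours 11 minutes leg 1 → 3:51 AM UTC (Nov 7).
Add 4 hours 57 minutes layover in Perth → 8:48 AM UTC.
Add 7 hours 45 minutes leg 2 → 4:33 PM UTC.
Add 6 hours and 47 minutes layover in Darwin → 11:20 PM UTC.
Add 11 hours 45 minutes leg 3 → 11:05 AM UTC (Nov 8).
Brisbane is UTC+10:00, so local arrival = 11:05 AM + 10:00 = 9:05 PM on Nov 8.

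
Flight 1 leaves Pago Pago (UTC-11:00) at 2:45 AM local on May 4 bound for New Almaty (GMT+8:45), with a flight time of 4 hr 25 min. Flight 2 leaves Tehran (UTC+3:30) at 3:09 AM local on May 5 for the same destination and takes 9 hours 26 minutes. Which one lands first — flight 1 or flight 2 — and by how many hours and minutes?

the first, by 14 hours 55 minutes

Flight 1 in UTC: 2:45 AM + 11:00 = 1:45 PM on May 4.
+4 hours and 25 minutes → arrive 6:10 PM UTC on May 4.
Flight 2 in UTC: 3:09 AM − 3:30 = 11:39 PM on May 4.
+9 hours and 26 minutes → arrive 9:05 AM UTC on May 5.
Flight 1 lands earlier by 14 hours 55 minutes.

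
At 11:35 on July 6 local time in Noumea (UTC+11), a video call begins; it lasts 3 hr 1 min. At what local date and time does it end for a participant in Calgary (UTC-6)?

Calgary is 17:00 behind Noumea.
After 3 hours 1 minute it is 14:36 in Noumea.
Shift by the zone difference: 14:36 − 17:00 = 21:36 on Jul 5 in Calgary.

21:36 on July 5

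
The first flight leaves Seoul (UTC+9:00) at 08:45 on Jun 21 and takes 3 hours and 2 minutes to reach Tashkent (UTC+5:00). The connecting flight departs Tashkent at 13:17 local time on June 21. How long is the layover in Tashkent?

Convert departure to UTC: 08:45 − 9:00 = 23:45 UTC on Jun 20.
Add 3 hours and 2 minutes flight time → 02:47 UTC (Jun 21).
Tashkent is UTC+5:00, so local arrival = 02:47 + 5:00 = 07:47 on Jun 21.
Layover = 13:17 − 07:47 = 5 hours 30 minutes.

5 hours 30 minutes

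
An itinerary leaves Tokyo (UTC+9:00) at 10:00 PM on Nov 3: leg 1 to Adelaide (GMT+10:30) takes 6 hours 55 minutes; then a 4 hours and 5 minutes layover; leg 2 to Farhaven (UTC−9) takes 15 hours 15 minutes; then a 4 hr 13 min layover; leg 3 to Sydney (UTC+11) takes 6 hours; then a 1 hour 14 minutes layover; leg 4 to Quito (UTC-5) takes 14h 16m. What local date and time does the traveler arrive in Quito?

Convert departure to UTC: 10:00 PM − 9:00 = 1:00 PM UTC on Nov 3.
Add 6 hours and 55 minutes leg 1 → 7:55 PM UTC.
Add 4 hours 5 minutes layover in Adelaide → 12:00 AM UTC (Nov 4).
Add 15 hours and 15 minutes leg 2 → 3:15 PM UTC.
Add 4 hours 13 minutes layover in Farhaven → 7:28 PM UTC.
Add 6 hours leg 3 → 1:28 AM UTC (Nov 5).
Add 1 hour and 14 minutes layover in Sydney → 2:42 AM UTC.
Add 14 hours and 16 minutes leg 4 → 4:58 PM UTC.
Quito is UTC−5:00, so local arrival = 4:58 PM − 5:00 = 11:58 AM on Nov 5.

11:58 AM on November 5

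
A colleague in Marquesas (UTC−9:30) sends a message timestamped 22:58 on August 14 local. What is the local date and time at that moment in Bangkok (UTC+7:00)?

Bangkok is 16:30 ahead of Marquesas.
Shift by the zone difference: 22:58 + 16:30 = 15:28 on Aug 15 in Bangkok.

15:28 on August 15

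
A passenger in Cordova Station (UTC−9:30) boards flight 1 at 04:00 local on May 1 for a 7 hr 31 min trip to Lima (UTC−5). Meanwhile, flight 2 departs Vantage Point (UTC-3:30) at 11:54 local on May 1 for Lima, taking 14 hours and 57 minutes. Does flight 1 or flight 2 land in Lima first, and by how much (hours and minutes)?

Flight 1 in UTC: 04:00 + 9:30 = 13:30 on May 1.
+7 hours 31 minutes → arrive 21:01 UTC on May 1.
Flight 2 in UTC: 11:54 + 3:30 = 15:24 on May 1.
+14 hours 57 minutes → arrive 06:21 UTC on May 2.
Flight 1 lands earlier by 9 hours 20 minutes.

the first, by 9 hours 20 minutes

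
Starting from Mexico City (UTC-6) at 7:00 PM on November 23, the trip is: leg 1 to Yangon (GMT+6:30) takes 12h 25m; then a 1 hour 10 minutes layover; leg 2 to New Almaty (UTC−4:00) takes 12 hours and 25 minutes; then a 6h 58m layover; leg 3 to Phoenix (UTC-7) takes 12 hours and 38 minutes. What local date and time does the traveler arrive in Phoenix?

3:36 PM on November 25

Convert departure to UTC: 7:00 PM + 6:00 = 1:00 AM UTC on Nov 24.
Add 12 hours and 25 minutes leg 1 → 1:25 PM UTC.
Add 1 hour and 10 minutes layover in Yangon → 2:35 PM UTC.
Add 12 hours 25 minutes leg 2 → 3:00 AM UTC (Nov 25).
Add 6 hours and 58 minutes layover in New Almaty → 9:58 AM UTC.
Add 12 hours and 38 minutes leg 3 → 10:36 PM UTC.
Phoenix is UTC−7:00, so local arrival = 10:36 PM − 7:00 = 3:36 PM on Nov 25.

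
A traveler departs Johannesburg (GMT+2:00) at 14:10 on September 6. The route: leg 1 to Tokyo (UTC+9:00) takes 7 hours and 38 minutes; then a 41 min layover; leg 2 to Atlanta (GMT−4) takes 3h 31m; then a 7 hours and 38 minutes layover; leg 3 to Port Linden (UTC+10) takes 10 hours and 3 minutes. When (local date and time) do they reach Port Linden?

03:41 on September 8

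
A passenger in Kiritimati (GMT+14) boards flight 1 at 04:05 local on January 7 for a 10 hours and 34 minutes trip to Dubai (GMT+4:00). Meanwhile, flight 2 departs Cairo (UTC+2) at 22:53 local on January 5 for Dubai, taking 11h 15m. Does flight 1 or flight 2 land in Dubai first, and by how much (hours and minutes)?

the second, by 16 hours 31 minutes

Flight 1 in UTC: 04:05 − 14:00 = 14:05 on Jan 6.
+10 hours and 34 minutes → arrive 00:39 UTC on Jan 7.
Flight 2 in UTC: 22:53 − 2:00 = 20:53 on Jan 5.
+11 hours and 15 minutes → arrive 08:08 UTC on Jan 6.
Flight 2 lands earlier by 16 hours 31 minutes.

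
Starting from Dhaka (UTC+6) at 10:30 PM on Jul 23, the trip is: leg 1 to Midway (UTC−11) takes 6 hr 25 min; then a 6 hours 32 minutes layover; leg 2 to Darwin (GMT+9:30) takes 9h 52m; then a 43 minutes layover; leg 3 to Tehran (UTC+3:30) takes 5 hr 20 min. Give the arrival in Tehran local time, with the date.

12:52 AM on July 25

Convert departure to UTC: 10:30 PM − 6:00 = 4:30 PM UTC on Jul 23.
Add 6 hours 25 minutes leg 1 → 10:55 PM UTC.
Add 6 hours and 32 minutes layover in Midway → 5:27 AM UTC (Jul 24).
Add 9 hours 52 minutes leg 2 → 3:19 PM UTC.
Add 43 minutes layover in Darwin → 4:02 PM UTC.
Add 5 hours and 20 minutes leg 3 → 9:22 PM UTC.
Tehran is UTC+3:30, so local arrival = 9:22 PM + 3:30 = 12:52 AM on Jul 25.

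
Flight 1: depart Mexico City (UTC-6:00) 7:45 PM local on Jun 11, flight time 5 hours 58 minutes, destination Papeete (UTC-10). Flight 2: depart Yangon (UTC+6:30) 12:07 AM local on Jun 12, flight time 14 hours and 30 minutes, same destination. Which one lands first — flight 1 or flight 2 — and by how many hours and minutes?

the first, by 24 minutes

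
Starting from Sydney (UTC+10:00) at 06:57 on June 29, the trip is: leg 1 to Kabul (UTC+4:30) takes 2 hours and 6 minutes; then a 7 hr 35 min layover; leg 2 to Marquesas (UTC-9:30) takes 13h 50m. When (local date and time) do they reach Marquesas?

10:58 on June 29

Convert departure to UTC: 06:57 − 10:00 = 20:57 UTC on Jun 28.
Add 2 hours 6 minutes leg 1 → 23:03 UTC.
Add 7 hours 35 minutes layover in Kabul → 06:38 UTC (Jun 29).
Add 13 hours and 50 minutes leg 2 → 20:28 UTC.
Marquesas is UTC−9:30, so local arrival = 20:28 − 9:30 = 10:58 on Jun 29.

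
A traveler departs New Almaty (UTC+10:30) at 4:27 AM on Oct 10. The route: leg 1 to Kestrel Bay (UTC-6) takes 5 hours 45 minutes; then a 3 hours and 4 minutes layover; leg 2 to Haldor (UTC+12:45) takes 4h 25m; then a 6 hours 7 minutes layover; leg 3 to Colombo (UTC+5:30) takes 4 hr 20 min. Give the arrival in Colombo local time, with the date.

11:08 PM on October 10

Convert departure to UTC: 4:27 AM − 10:30 = 5:57 PM UTC on Oct 9.
Add 5 hours 45 minutes leg 1 → 11:42 PM UTC.
Add 3 hours 4 minutes layover in Kestrel Bay → 2:46 AM UTC (Oct 10).
Add 4 hours and 25 minutes leg 2 → 7:11 AM UTC.
Add 6 hours 7 minutes layover in Haldor → 1:18 PM UTC.
Add 4 hours 20 minutes leg 3 → 5:38 PM UTC.
Colombo is UTC+5:30, so local arrival = 5:38 PM + 5:30 = 11:08 PM on Oct 10.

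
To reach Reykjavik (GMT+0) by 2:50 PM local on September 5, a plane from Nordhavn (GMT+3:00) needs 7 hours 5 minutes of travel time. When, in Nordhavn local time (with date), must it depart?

Target arrival is already UTC: 2:50 PM on Sep 5.
Subtract 7 hours 5 minutes → departure 7:45 AM UTC on Sep 5.
Nordhavn is UTC+3:00: 7:45 AM + 3:00 = 10:45 AM on Sep 5.

10:45 AM on Sep 5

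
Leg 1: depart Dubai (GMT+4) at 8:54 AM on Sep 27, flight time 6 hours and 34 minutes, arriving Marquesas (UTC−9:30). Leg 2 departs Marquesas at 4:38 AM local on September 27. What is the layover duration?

Convert departure to UTC: 8:54 AM − 4:00 = 4:54 AM UTC on Sep 27.
Add 6 hours 34 minutes flight time → 11:28 AM UTC.
Marquesas is UTC−9:30, so local arrival = 11:28 AM − 9:30 = 1:58 AM on Sep 27.
Layover = 4:38 AM − 1:58 AM = 2 hours 40 minutes.

2 hours 40 minutes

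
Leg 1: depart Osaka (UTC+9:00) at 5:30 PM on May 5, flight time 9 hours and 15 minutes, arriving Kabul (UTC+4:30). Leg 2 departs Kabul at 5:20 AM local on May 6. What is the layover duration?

Convert departure to UTC: 5:30 PM − 9:00 = 8:30 AM UTC on May 5.
Add 9 hours 15 minutes flight time → 5:45 PM UTC.
Kabul is UTC+4:30, so local arrival = 5:45 PM + 4:30 = 10:15 PM on May 5.
Layover = 5:20 AM − 10:15 PM (+1 day) = 7 hours 5 minutes.

7 hours 5 minutes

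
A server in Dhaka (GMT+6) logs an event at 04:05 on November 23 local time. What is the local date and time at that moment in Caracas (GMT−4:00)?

18:05 on November 22

In UTC: 04:05 − 6:00 = 22:05 on Nov 22.
Caracas is UTC−4:00: 22:05 − 4:00 = 18:05 on Nov 22.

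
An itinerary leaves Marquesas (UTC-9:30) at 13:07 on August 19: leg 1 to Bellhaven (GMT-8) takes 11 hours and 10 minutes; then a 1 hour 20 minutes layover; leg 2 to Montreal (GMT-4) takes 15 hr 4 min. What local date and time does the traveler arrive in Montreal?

Convert departure to UTC: 13:07 + 9:30 = 22:37 UTC on Aug 19.
Add 11 hours 10 minutes leg 1 → 09:47 UTC (Aug 20).
Add 1 hour 20 minutes layover in Bellhaven → 11:07 UTC.
Add 15 hours 4 minutes leg 2 → 02:11 UTC (Aug 21).
Montreal is UTC−4:00, so local arrival = 02:11 − 4:00 = 22:11 on Aug 20.

22:11 on August 20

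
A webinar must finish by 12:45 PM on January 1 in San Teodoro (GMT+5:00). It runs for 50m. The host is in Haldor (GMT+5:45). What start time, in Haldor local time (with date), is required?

Target end time in UTC: 12:45 PM − 5:00 = 7:45 AM on Jan 1.
Subtract 50 minutes → start 6:55 AM UTC on Jan 1.
Haldor is UTC+5:45: 6:55 AM + 5:45 = 12:40 PM on Jan 1.

12:40 PM on January 1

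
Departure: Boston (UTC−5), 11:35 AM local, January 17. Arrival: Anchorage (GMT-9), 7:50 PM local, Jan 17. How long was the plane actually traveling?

Departure in UTC: 11:35 AM + 5:00 = 4:35 PM on Jan 17.
Arrival in UTC: 7:50 PM + 9:00 = 4:50 AM on Jan 18.
Elapsed = 4:50 AM − 4:35 PM (+1 day) = 12 hours 15 minutes.

12 hours 15 minutes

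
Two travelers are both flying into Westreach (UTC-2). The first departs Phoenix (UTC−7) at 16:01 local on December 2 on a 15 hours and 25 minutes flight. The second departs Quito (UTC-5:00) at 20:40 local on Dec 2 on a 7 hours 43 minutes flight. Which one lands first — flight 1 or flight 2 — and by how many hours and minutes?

the second, by 5 hours 3 minutes

Flight 1 in UTC: 16:01 + 7:00 = 23:01 on Dec 2.
+15 hours 25 minutes → arrive 14:26 UTC on Dec 3.
Flight 2 in UTC: 20:40 + 5:00 = 01:40 on Dec 3.
+7 hours 43 minutes → arrive 09:23 UTC on Dec 3.
Flight 2 lands earlier by 5 hours 3 minutes.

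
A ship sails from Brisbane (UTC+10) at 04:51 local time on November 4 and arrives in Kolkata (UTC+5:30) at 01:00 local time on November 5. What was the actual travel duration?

Departure in UTC: 04:51 − 10:00 = 18:51 on Nov 3.
Arrival in UTC: 01:00 − 5:30 = 19:30 on Nov 4.
Elapsed = 19:30 − 18:51 (+1 day) = 24 hours 39 minutes.

24 hours 39 minutes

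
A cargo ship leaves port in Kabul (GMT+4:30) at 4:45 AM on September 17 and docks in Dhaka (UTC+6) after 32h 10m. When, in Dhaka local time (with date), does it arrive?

2:25 PM on September 18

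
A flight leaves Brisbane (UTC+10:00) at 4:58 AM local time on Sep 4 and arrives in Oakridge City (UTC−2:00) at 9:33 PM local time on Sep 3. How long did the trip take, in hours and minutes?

4 hours 35 minutes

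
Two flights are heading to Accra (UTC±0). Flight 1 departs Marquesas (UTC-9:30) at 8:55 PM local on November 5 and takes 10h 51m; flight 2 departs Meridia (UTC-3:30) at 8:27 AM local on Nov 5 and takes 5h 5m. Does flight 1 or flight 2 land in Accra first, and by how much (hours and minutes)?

the second, by 24 hours 14 minutes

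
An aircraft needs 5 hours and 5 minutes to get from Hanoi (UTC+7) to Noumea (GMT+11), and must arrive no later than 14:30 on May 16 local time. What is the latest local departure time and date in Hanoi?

Target arrival in UTC: 14:30 − 11:00 = 03:30 on May 16.
Subtract 5 hours and 5 minutes → departure 22:25 UTC on May 15.
Hanoi is UTC+7:00: 22:25 + 7:00 = 05:25 on May 16.

05:25 on May 16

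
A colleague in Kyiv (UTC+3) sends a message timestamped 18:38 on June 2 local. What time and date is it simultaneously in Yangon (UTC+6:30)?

Yangon is 3:30 ahead of Kyiv.
Shift by the zone difference: 18:38 + 3:30 = 22:08 on Jun 2 in Yangon.

22:08 on June 2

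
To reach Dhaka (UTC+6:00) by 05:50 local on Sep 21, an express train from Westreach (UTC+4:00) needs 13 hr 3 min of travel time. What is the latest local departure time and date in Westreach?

14:47 on September 20

Target arrival in UTC: 05:50 − 6:00 = 23:50 on Sep 20.
Subtract 13 hours and 3 minutes → departure 10:47 UTC on Sep 20.
Westreach is UTC+4:00: 10:47 + 4:00 = 14:47 on Sep 20.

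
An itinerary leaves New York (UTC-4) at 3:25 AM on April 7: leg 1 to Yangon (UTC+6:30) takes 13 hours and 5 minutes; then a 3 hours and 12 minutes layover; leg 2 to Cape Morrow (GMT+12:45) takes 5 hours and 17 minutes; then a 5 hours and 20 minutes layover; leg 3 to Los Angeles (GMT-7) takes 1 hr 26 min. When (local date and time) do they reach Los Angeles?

Convert departure to UTC: 3:25 AM + 4:00 = 7:25 AM UTC on Apr 7.
Add 13 hours and 5 minutes leg 1 → 8:30 PM UTC.
Add 3 hours 12 minutes layover in Yangon → 11:42 PM UTC.
Add 5 hours and 17 minutes leg 2 → 4:59 AM UTC (Apr 8).
Add 5 hours and 20 minutes layover in Cape Morrow → 10:19 AM UTC.
Add 1 hour and 26 minutes leg 3 → 11:45 AM UTC.
Los Angeles is UTC−7:00, so local arrival = 11:45 AM − 7:00 = 4:45 AM on Apr 8.

4:45 AM on Apr 8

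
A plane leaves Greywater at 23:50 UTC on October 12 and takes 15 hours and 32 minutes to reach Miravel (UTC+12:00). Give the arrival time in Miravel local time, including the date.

Departure is given in UTC: 23:50 on Oct 12.
Add 15 hours 32 minutes → 15:22 UTC (Oct 13).
Miravel is UTC+12:00: 15:22 + 12:00 = 03:22 on Oct 14.

03:22 on October 14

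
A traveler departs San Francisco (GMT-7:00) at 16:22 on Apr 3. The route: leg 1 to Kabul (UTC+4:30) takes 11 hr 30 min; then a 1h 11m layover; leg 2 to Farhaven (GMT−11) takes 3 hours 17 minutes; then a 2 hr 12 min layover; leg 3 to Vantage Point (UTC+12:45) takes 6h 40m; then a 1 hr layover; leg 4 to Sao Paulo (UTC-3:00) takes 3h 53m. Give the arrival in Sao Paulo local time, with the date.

Convert departure to UTC: 16:22 + 7:00 = 23:22 UTC on Apr 3.
Add 11 hours 30 minutes leg 1 → 10:52 UTC (Apr 4).
Add 1 hour 11 minutes layover in Kabul → 12:03 UTC.
Add 3 hours 17 minutes leg 2 → 15:20 UTC.
Add 2 hours 12 minutes layover in Farhaven → 17:32 UTC.
Add 6 hours 40 minutes leg 3 → 00:12 UTC (Apr 5).
Add 1 hour layover in Vantage Point → 01:12 UTC.
Add 3 hours and 53 minutes leg 4 → 05:05 UTC.
Sao Paulo is UTC−3:00, so local arrival = 05:05 − 3:00 = 02:05 on Apr 5.

02:05 on Apr 5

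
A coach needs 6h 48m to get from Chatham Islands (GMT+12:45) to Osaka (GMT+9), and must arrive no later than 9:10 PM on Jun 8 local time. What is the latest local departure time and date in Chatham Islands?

Target arrival in UTC: 9:10 PM − 9:00 = 12:10 PM on Jun 8.
Subtract 6 hours and 48 minutes → departure 5:22 AM UTC on Jun 8.
Chatham Islands is UTC+12:45: 5:22 AM + 12:45 = 6:07 PM on Jun 8.

6:07 PM on June 8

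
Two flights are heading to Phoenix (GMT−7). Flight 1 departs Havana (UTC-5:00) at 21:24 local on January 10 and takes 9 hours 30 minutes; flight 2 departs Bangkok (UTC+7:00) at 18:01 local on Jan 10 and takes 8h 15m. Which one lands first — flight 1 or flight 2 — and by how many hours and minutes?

the second, by 16 hours 38 minutes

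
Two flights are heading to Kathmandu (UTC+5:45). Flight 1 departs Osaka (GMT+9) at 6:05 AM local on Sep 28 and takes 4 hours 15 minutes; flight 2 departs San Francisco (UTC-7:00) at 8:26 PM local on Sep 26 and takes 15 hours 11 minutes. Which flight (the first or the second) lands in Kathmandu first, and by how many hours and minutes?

the second, by 6 hours 43 minutes

Flight 1 in UTC: 6:05 AM − 9:00 = 9:05 PM on Sep 27.
+4 hours 15 minutes → arrive 1:20 AM UTC on Sep 28.
Flight 2 in UTC: 8:26 PM + 7:00 = 3:26 AM on Sep 27.
+15 hours 11 minutes → arrive 6:37 PM UTC on Sep 27.
Flight 2 lands earlier by 6 hours 43 minutes.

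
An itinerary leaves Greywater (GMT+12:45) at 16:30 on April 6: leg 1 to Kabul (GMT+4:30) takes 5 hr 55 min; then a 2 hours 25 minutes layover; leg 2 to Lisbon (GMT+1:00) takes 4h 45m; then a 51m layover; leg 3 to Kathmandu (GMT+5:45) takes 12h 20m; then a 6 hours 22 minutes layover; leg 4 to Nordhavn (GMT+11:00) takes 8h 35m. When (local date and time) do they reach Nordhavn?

07:58 on Apr 8

Convert departure to UTC: 16:30 − 12:45 = 03:45 UTC on Apr 6.
Add 5 hours 55 minutes leg 1 → 09:40 UTC.
Add 2 hours and 25 minutes layover in Kabul → 12:05 UTC.
Add 4 hours 45 minutes leg 2 → 16:50 UTC.
Add 51 minutes layover in Lisbon → 17:41 UTC.
Add 12 hours 20 minutes leg 3 → 06:01 UTC (Apr 7).
Add 6 hours and 22 minutes layover in Kathmandu → 12:23 UTC.
Add 8 hours 35 minutes leg 4 → 20:58 UTC.
Nordhavn is UTC+11:00, so local arrival = 20:58 + 11:00 = 07:58 on Apr 8.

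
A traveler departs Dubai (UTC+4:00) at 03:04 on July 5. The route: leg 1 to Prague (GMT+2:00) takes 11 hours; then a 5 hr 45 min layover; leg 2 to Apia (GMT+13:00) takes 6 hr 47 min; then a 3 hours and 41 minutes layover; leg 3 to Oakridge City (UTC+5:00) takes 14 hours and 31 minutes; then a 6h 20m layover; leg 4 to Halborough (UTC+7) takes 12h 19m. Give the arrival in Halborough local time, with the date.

18:27 on Jul 7

Convert departure to UTC: 03:04 − 4:00 = 23:04 UTC on Jul 4.
Add 11 hours leg 1 → 10:04 UTC (Jul 5).
Add 5 hours 45 minutes layover in Prague → 15:49 UTC.
Add 6 hours 47 minutes leg 2 → 22:36 UTC.
Add 3 hours 41 minutes layover in Apia → 02:17 UTC (Jul 6).
Add 14 hours 31 minutes leg 3 → 16:48 UTC.
Add 6 hours and 20 minutes layover in Oakridge City → 23:08 UTC.
Add 12 hours and 19 minutes leg 4 → 11:27 UTC (Jul 7).
Halborough is UTC+7:00, so local arrival = 11:27 + 7:00 = 18:27 on Jul 7.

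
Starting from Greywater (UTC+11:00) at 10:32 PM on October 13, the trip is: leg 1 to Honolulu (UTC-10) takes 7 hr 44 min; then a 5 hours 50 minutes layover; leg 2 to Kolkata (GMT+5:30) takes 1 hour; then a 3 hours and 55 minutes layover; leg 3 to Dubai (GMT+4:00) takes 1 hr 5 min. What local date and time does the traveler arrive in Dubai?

11:06 AM on October 14

Convert departure to UTC: 10:32 PM − 11:00 = 11:32 AM UTC on Oct 13.
Add 7 hours and 44 minutes leg 1 → 7:16 PM UTC.
Add 5 hours and 50 minutes layover in Honolulu → 1:06 AM UTC (Oct 14).
Add 1 hour leg 2 → 2:06 AM UTC.
Add 3 hours 55 minutes layover in Kolkata → 6:01 AM UTC.
Add 1 hour and 5 minutes leg 3 → 7:06 AM UTC.
Dubai is UTC+4:00, so local arrival = 7:06 AM + 4:00 = 11:06 AM on Oct 14.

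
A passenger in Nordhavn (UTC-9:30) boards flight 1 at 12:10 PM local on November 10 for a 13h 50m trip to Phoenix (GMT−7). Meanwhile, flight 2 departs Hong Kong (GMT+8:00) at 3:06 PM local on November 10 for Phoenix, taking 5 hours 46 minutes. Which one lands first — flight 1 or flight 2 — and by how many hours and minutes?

Flight 1 in UTC: 12:10 PM + 9:30 = 9:40 PM on Nov 10.
+13 hours and 50 minutes → arrive 11:30 AM UTC on Nov 11.
Flight 2 in UTC: 3:06 PM − 8:00 = 7:06 AM on Nov 10.
+5 hours 46 minutes → arrive 12:52 PM UTC on Nov 10.
Flight 2 lands earlier by 22 hours 38 minutes.

the second, by 22 hours 38 minutes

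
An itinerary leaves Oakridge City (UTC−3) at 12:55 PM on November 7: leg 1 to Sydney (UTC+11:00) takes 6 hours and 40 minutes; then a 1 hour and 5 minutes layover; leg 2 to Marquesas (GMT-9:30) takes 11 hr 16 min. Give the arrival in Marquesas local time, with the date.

Convert departure to UTC: 12:55 PM + 3:00 = 3:55 PM UTC on Nov 7.
Add 6 hours 40 minutes leg 1 → 10:35 PM UTC.
Add 1 hour 5 minutes layover in Sydney → 11:40 PM UTC.
Add 11 hours and 16 minutes leg 2 → 10:56 AM UTC (Nov 8).
Marquesas is UTC−9:30, so local arrival = 10:56 AM − 9:30 = 1:26 AM on Nov 8.

1:26 AM on Nov 8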